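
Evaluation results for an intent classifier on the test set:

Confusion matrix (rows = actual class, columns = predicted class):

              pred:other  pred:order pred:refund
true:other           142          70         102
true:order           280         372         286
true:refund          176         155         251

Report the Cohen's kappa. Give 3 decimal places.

0.126

Observed agreement pₒ = trace/N = 765/1834 = 0.4171
Expected agreement pₑ = Σ (rowᵢ·colᵢ)/N² = (314·598 + 938·597 + 582·639)/1834² = 0.3329
κ = (pₒ − pₑ)/(1 − pₑ) = (0.4171 − 0.3329)/(1 − 0.3329) = 0.126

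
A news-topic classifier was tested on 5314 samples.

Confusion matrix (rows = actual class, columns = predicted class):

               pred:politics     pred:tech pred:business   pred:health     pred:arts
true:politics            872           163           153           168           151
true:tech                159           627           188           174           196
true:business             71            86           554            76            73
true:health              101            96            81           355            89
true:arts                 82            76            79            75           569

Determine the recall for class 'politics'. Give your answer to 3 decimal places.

0.579

Treat 'politics' as positive and all other classes as negative.
recall = TP/(TP+FN).
politics: TP=872, FN=163+153+168+151=635 → 872/1507 = 0.5786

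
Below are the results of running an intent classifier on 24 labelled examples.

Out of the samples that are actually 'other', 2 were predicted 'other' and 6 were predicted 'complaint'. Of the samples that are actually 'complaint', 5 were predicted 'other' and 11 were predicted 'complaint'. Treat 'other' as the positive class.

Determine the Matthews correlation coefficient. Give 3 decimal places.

MCC = (TP·TN − FP·FN) / √((TP+FP)(TP+FN)(TN+FP)(TN+FN))
Numerator = 2·11 − 5·6 = -8
Denominator = √(7·8·16·17) = √15232 = 123.4180
MCC = -8 / 123.4180 = -0.065

-0.065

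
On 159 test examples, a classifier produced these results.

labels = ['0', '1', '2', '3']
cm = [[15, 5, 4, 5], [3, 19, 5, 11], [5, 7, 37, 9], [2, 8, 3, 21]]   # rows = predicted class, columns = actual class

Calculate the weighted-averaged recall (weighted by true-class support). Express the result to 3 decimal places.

0.579

Per-class recall (TP/(TP+FN)):
  0: TP=15, FN=3+5+2=10 → 15/25 = 0.6000
  1: TP=19, FN=5+7+8=20 → 19/39 = 0.4872
  2: TP=37, FN=4+5+3=12 → 37/49 = 0.7551
  3: TP=21, FN=5+11+9=25 → 21/46 = 0.4565
Weighted-recall = Σ (supportᵢ/N)·recallᵢ with N=159: (25/159)·0.6000 + (39/159)·0.4872 + (49/159)·0.7551 + (46/159)·0.4565 = 0.579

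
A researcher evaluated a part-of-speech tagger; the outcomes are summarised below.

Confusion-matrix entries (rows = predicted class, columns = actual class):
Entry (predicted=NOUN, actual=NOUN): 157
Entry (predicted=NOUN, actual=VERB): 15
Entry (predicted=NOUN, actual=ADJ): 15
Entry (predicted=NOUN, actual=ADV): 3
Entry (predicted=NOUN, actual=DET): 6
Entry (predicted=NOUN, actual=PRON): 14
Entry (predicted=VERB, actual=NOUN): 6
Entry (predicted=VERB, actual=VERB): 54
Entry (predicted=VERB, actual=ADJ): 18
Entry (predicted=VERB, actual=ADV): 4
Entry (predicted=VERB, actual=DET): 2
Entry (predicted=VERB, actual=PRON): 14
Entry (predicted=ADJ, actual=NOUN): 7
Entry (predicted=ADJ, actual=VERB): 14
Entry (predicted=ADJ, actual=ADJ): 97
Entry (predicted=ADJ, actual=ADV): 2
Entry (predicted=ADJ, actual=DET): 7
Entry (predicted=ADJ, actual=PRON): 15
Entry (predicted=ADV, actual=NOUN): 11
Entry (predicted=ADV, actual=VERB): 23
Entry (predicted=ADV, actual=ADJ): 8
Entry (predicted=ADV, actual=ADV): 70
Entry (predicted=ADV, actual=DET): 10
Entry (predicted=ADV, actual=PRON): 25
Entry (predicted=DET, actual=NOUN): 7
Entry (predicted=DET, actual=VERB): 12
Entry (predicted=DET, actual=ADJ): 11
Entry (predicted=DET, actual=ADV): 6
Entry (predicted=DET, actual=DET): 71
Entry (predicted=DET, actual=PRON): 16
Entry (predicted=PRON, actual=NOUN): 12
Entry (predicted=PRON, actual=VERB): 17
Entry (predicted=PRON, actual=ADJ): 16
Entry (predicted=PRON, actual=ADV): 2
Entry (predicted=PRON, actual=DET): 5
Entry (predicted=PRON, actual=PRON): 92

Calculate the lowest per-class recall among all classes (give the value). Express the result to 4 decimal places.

0.4000

Per-class recall (TP/(TP+FN)):
  NOUN: TP=157, FN=6+7+11+7+12=43 → 157/200 = 0.78500
  VERB: TP=54, FN=15+14+23+12+17=81 → 54/135 = 0.40000
  ADJ: TP=97, FN=15+18+8+11+16=68 → 97/165 = 0.58788
  ADV: TP=70, FN=3+4+2+6+2=17 → 70/87 = 0.80460
  DET: TP=71, FN=6+2+7+10+5=30 → 71/101 = 0.70297
  PRON: TP=92, FN=14+14+15+25+16=84 → 92/176 = 0.52273
Lowest is class 'VERB' with recall = 0.4000.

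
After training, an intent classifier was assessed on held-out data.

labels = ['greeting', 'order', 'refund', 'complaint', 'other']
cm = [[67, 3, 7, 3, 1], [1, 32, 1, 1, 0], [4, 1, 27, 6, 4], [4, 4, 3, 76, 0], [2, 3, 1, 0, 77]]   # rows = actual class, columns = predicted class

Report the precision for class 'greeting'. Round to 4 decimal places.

0.8590

precision = TP/(TP+FP).
greeting: TP=67, FP=1+4+4+2=11 → 67/78 = 0.85897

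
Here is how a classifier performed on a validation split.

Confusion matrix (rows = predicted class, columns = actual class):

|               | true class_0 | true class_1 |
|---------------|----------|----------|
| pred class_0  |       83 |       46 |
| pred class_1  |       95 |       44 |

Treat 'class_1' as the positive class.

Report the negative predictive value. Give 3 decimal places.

0.643

NPV = TN/(TN+FN) = 83/(83+46) = 0.643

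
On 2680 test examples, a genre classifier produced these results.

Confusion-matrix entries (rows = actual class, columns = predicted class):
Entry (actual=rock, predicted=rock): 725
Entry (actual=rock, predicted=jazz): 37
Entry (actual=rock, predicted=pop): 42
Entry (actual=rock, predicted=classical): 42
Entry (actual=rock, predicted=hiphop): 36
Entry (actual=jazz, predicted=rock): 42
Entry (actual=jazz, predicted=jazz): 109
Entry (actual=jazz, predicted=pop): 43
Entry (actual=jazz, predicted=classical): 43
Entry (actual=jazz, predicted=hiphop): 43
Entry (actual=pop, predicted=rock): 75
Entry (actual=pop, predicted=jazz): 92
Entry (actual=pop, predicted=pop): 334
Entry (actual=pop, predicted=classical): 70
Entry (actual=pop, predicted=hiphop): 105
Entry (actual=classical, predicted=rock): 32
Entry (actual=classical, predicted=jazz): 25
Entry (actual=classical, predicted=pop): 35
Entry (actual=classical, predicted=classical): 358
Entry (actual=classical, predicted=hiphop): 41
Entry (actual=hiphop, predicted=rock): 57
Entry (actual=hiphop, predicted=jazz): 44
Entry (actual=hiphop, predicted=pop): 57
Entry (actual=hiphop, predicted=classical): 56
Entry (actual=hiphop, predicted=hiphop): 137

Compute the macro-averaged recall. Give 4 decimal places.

0.5650

Per-class recall (TP/(TP+FN)):
  rock: TP=725, FN=37+42+42+36=157 → 725/882 = 0.82200
  jazz: TP=109, FN=42+43+43+43=171 → 109/280 = 0.38929
  pop: TP=334, FN=75+92+70+105=342 → 334/676 = 0.49408
  classical: TP=358, FN=32+25+35+41=133 → 358/491 = 0.72912
  hiphop: TP=137, FN=57+44+57+56=214 → 137/351 = 0.39031
Macro-recall = mean = (0.82200 + 0.38929 + 0.49408 + 0.72912 + 0.39031) / 5 = 0.5650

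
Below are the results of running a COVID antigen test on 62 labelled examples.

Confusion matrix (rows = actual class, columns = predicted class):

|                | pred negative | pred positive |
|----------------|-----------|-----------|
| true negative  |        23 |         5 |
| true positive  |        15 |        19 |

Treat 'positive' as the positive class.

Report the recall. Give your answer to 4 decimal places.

0.5588

Recall = TP/(TP+FN) = 19/(19+15) = 19/34 = 0.5588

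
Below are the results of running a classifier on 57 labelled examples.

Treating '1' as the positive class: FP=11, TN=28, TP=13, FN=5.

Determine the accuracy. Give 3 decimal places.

Accuracy = (TP+TN)/N = (13+28)/57 = 0.719

0.719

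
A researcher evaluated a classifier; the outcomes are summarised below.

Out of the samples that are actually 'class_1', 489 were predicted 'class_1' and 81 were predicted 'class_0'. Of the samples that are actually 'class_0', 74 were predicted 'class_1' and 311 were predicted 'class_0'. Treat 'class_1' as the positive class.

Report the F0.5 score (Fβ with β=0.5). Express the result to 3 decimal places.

0.866

Fβ = (1+β²)·TP / ((1+β²)·TP + β²·FN + FP), with β²=1/4
= 1.25·489 / (1.25·489 + 0.25·81 + 74) = 0.866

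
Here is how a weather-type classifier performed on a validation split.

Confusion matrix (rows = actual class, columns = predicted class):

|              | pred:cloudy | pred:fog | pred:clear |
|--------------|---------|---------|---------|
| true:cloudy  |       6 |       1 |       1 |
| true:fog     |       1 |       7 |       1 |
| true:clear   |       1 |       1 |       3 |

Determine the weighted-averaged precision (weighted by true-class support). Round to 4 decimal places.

0.7273

Per-class precision (TP/(TP+FP)):
  cloudy: TP=6, FP=1+1=2 → 6/8 = 0.75000
  fog: TP=7, FP=1+1=2 → 7/9 = 0.77778
  clear: TP=3, FP=1+1=2 → 3/5 = 0.60000
Weighted-precision = Σ (supportᵢ/N)·precisionᵢ with N=22: (8/22)·0.75000 + (9/22)·0.77778 + (5/22)·0.60000 = 0.7273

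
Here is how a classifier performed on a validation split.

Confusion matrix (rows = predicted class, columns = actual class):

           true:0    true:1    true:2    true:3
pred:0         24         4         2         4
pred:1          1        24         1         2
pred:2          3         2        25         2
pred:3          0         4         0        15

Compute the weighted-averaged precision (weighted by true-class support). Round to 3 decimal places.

0.787

Per-class precision (TP/(TP+FP)):
  0: TP=24, FP=4+2+4=10 → 24/34 = 0.7059
  1: TP=24, FP=1+1+2=4 → 24/28 = 0.8571
  2: TP=25, FP=3+2+2=7 → 25/32 = 0.7813
  3: TP=15, FP=0+4+0=4 → 15/19 = 0.7895
Weighted-precision = Σ (supportᵢ/N)·precisionᵢ with N=113: (28/113)·0.7059 + (34/113)·0.8571 + (28/113)·0.7813 + (23/113)·0.7895 = 0.787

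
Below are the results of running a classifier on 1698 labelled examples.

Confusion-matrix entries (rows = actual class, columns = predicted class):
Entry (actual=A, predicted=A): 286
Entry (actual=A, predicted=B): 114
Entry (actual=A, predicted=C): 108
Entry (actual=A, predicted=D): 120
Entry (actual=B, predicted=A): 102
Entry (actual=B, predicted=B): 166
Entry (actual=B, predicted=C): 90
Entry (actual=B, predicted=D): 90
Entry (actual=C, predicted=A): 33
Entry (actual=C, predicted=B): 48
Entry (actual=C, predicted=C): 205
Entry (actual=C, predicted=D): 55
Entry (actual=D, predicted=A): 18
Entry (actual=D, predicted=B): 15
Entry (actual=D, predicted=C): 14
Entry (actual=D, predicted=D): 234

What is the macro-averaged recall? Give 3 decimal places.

0.565

Per-class recall (TP/(TP+FN)):
  A: TP=286, FN=114+108+120=342 → 286/628 = 0.4554
  B: TP=166, FN=102+90+90=282 → 166/448 = 0.3705
  C: TP=205, FN=33+48+55=136 → 205/341 = 0.6012
  D: TP=234, FN=18+15+14=47 → 234/281 = 0.8327
Macro-recall = mean = (0.4554 + 0.3705 + 0.6012 + 0.8327) / 4 = 0.565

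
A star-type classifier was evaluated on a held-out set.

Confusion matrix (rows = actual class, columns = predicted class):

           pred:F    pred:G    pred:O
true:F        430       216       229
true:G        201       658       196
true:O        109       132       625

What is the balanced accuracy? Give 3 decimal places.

0.612

Balanced accuracy = mean of per-class recall.
  F: recall = 430/875 = 0.4914
  G: recall = 658/1055 = 0.6237
  O: recall = 625/866 = 0.7217
Mean = (0.4914 + 0.6237 + 0.7217) / 3 = 0.612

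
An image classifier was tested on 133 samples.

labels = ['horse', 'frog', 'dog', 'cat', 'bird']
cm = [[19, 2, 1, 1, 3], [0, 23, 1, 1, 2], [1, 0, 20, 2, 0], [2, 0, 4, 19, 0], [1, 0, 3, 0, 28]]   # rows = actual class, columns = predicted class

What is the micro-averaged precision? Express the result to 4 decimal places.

Micro-averaging pools counts across classes: ΣTP=109, ΣFP=24, ΣFN=24.
Micro-precision = TP/(TP+FP) on pooled counts = 0.8195 (equals overall accuracy in single-label multiclass).

0.8195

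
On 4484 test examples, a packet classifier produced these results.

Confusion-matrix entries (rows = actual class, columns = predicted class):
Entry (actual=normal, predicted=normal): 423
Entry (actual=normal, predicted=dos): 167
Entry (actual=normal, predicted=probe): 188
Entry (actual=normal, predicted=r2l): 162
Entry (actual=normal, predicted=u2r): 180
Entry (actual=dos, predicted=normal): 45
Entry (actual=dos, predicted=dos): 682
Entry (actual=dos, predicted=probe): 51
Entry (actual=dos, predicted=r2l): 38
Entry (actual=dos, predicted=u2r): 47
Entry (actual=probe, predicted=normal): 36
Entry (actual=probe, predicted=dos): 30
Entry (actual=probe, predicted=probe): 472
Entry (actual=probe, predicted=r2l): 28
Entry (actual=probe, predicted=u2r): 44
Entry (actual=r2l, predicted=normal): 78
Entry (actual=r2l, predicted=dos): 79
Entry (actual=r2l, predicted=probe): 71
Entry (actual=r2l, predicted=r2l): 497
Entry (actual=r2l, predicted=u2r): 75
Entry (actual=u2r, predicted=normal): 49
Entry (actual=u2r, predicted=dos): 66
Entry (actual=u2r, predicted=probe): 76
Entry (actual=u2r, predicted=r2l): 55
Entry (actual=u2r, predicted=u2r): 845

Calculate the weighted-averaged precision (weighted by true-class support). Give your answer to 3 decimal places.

0.657

Per-class precision (TP/(TP+FP)):
  normal: TP=423, FP=45+36+78+49=208 → 423/631 = 0.6704
  dos: TP=682, FP=167+30+79+66=342 → 682/1024 = 0.6660
  probe: TP=472, FP=188+51+71+76=386 → 472/858 = 0.5501
  r2l: TP=497, FP=162+38+28+55=283 → 497/780 = 0.6372
  u2r: TP=845, FP=180+47+44+75=346 → 845/1191 = 0.7095
Weighted-precision = Σ (supportᵢ/N)·precisionᵢ with N=4484: (1120/4484)·0.6704 + (863/4484)·0.6660 + (610/4484)·0.5501 + (800/4484)·0.6372 + (1091/4484)·0.7095 = 0.657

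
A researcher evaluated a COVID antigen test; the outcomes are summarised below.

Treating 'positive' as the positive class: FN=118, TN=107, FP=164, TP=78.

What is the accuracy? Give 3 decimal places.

0.396

Accuracy = (TP+TN)/N = (78+107)/467 = 0.396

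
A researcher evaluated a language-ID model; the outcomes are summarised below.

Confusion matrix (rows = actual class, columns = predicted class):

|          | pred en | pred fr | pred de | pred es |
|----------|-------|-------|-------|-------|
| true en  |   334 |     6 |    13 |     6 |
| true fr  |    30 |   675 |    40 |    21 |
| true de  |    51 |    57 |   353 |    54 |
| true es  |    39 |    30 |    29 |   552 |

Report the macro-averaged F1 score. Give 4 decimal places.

Per-class F1 score (2·TP/(2·TP+FP+FN)):
  en: TP=334, FP=30+51+39=120, FN=6+13+6=25 → 668/813 = 0.82165
  fr: TP=675, FP=6+57+30=93, FN=30+40+21=91 → 1350/1534 = 0.88005
  de: TP=353, FP=13+40+29=82, FN=51+57+54=162 → 706/950 = 0.74316
  es: TP=552, FP=6+21+54=81, FN=39+30+29=98 → 1104/1283 = 0.86048
Macro-F1 score = mean = (0.82165 + 0.88005 + 0.74316 + 0.86048) / 4 = 0.8263

0.8263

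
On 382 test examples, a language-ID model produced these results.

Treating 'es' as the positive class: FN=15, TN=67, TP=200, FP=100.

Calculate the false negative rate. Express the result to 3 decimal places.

FNR = FN/(FN+TP) = 15/(15+200) = 0.070

0.070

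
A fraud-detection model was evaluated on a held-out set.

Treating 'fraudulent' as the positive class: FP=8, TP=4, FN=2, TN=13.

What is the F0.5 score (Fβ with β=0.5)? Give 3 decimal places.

Fβ = (1+β²)·TP / ((1+β²)·TP + β²·FN + FP), with β²=1/4
= 1.25·4 / (1.25·4 + 0.25·2 + 8) = 0.370

0.370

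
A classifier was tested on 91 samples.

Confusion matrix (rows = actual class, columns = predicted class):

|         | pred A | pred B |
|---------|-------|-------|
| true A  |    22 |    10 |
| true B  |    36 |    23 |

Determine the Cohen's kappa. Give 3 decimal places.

0.065

Observed agreement pₒ = trace/N = 45/91 = 0.4945
Expected agreement pₑ = Σ (rowᵢ·colᵢ)/N² = (32·58 + 59·33)/91² = 0.4592
κ = (pₒ − pₑ)/(1 − pₑ) = (0.4945 − 0.4592)/(1 − 0.4592) = 0.065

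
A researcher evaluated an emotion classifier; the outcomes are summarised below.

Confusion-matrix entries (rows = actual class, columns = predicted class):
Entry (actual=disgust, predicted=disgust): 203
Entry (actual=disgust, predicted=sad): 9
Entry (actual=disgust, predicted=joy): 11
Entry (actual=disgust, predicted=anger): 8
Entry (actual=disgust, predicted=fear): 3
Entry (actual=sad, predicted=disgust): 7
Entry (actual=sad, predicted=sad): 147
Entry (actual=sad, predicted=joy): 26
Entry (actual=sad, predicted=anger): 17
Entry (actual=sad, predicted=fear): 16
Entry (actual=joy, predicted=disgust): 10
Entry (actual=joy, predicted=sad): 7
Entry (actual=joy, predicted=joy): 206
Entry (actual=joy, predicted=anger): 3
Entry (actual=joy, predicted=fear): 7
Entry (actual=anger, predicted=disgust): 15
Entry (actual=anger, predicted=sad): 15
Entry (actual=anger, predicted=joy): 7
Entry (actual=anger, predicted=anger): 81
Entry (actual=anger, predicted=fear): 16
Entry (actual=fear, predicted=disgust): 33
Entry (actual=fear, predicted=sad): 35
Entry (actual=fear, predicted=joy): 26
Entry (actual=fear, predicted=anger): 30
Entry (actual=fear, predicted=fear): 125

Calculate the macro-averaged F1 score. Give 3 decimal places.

Per-class F1 score (2·TP/(2·TP+FP+FN)):
  disgust: TP=203, FP=7+10+15+33=65, FN=9+11+8+3=31 → 406/502 = 0.8088
  sad: TP=147, FP=9+7+15+35=66, FN=7+26+17+16=66 → 294/426 = 0.6901
  joy: TP=206, FP=11+26+7+26=70, FN=10+7+3+7=27 → 412/509 = 0.8094
  anger: TP=81, FP=8+17+3+30=58, FN=15+15+7+16=53 → 162/273 = 0.5934
  fear: TP=125, FP=3+16+7+16=42, FN=33+35+26+30=124 → 250/416 = 0.6010
Macro-F1 score = mean = (0.8088 + 0.6901 + 0.8094 + 0.5934 + 0.6010) / 5 = 0.701

0.701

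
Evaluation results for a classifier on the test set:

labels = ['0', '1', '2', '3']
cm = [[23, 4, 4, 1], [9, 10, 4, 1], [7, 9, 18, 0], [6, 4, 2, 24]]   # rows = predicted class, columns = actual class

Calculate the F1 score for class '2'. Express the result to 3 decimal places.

Treat '2' as positive and all other classes as negative.
F1 score = 2·TP/(2·TP+FP+FN).
2: TP=18, FP=7+9+0=16, FN=4+4+2=10 → 36/62 = 0.5806

0.581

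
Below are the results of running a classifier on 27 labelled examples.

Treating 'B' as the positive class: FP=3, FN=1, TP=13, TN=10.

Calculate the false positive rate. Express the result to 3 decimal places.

0.231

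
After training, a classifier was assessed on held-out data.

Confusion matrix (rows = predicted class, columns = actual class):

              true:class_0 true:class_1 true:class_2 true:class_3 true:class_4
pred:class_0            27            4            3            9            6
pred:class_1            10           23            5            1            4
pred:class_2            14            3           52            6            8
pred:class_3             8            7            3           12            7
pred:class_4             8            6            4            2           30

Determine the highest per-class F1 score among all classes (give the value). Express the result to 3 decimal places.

Per-class F1 score (2·TP/(2·TP+FP+FN)):
  class_0: TP=27, FP=4+3+9+6=22, FN=10+14+8+8=40 → 54/116 = 0.4655
  class_1: TP=23, FP=10+5+1+4=20, FN=4+3+7+6=20 → 46/86 = 0.5349
  class_2: TP=52, FP=14+3+6+8=31, FN=3+5+3+4=15 → 104/150 = 0.6933
  class_3: TP=12, FP=8+7+3+7=25, FN=9+1+6+2=18 → 24/67 = 0.3582
  class_4: TP=30, FP=8+6+4+2=20, FN=6+4+8+7=25 → 60/105 = 0.5714
Highest is class 'class_2' with F1 score = 0.693.

0.693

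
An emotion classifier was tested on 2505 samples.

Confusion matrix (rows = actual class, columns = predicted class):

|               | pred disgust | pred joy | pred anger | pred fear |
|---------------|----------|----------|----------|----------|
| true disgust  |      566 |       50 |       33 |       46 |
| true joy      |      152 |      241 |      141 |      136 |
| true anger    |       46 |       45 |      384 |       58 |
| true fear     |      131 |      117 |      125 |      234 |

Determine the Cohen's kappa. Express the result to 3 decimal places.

0.424

Observed agreement pₒ = trace/N = 1425/2505 = 0.5689
Expected agreement pₑ = Σ (rowᵢ·colᵢ)/N² = (695·895 + 670·453 + 533·683 + 607·474)/2505² = 0.2514
κ = (pₒ − pₑ)/(1 − pₑ) = (0.5689 − 0.2514)/(1 − 0.2514) = 0.424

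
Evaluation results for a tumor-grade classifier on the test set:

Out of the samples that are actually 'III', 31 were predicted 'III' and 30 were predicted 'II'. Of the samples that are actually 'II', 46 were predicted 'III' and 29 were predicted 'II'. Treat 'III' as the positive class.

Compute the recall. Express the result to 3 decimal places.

0.508

Recall = TP/(TP+FN) = 31/(31+30) = 31/61 = 0.508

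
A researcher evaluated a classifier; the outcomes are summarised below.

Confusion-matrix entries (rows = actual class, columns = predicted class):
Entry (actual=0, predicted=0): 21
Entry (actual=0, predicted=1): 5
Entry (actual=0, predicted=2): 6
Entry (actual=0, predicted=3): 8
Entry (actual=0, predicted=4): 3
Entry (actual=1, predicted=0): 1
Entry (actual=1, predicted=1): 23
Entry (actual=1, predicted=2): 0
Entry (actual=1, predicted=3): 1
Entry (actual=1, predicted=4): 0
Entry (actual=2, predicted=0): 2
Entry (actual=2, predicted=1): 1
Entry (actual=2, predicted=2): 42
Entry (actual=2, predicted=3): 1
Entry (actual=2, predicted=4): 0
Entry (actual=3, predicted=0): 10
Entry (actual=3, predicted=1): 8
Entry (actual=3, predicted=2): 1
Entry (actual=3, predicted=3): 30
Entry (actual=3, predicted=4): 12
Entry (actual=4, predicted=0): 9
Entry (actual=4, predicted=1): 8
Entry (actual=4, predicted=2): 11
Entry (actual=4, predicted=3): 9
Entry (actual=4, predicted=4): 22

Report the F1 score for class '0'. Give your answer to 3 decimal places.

0.488

Take TP from the diagonal, FP from the rest of the '0' prediction marginal, FN from the rest of the '0' actual marginal.
F1 score = 2·TP/(2·TP+FP+FN).
0: TP=21, FP=1+2+10+9=22, FN=5+6+8+3=22 → 42/86 = 0.4884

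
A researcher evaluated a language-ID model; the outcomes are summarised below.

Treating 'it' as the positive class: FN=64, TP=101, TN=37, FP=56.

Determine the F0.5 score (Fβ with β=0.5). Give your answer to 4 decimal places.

Fβ = (1+β²)·TP / ((1+β²)·TP + β²·FN + FP), with β²=1/4
= 1.25·101 / (1.25·101 + 0.25·64 + 56) = 0.6368

0.6368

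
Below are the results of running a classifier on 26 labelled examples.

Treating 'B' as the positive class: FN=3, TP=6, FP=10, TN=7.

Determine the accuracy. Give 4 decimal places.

Accuracy = (TP+TN)/N = (6+7)/26 = 0.5000

0.5000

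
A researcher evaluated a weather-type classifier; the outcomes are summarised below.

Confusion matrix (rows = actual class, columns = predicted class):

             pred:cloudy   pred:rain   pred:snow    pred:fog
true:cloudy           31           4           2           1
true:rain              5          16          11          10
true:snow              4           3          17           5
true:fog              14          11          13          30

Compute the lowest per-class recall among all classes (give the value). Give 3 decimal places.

0.381

Per-class recall (TP/(TP+FN)):
  cloudy: TP=31, FN=4+2+1=7 → 31/38 = 0.8158
  rain: TP=16, FN=5+11+10=26 → 16/42 = 0.3810
  snow: TP=17, FN=4+3+5=12 → 17/29 = 0.5862
  fog: TP=30, FN=14+11+13=38 → 30/68 = 0.4412
Lowest is class 'rain' with recall = 0.381.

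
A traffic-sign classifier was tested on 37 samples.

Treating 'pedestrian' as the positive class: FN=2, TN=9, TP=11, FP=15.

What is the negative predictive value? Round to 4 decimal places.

NPV = TN/(TN+FN) = 9/(9+2) = 0.8182

0.8182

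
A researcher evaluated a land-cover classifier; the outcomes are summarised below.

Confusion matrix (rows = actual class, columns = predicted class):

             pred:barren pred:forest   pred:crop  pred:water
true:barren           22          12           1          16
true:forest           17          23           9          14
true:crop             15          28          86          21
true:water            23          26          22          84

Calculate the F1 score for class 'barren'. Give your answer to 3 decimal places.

Take TP from the diagonal, FP from the rest of the 'barren' prediction marginal, FN from the rest of the 'barren' actual marginal.
F1 score = 2·TP/(2·TP+FP+FN).
barren: TP=22, FP=17+15+23=55, FN=12+1+16=29 → 44/128 = 0.3438

0.344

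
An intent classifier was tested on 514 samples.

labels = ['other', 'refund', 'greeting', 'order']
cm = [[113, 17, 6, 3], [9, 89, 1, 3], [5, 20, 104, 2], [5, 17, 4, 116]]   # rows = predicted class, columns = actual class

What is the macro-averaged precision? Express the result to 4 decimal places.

0.8241

Per-class precision (TP/(TP+FP)):
  other: TP=113, FP=17+6+3=26 → 113/139 = 0.81295
  refund: TP=89, FP=9+1+3=13 → 89/102 = 0.87255
  greeting: TP=104, FP=5+20+2=27 → 104/131 = 0.79389
  order: TP=116, FP=5+17+4=26 → 116/142 = 0.81690
Macro-precision = mean = (0.81295 + 0.87255 + 0.79389 + 0.81690) / 4 = 0.8241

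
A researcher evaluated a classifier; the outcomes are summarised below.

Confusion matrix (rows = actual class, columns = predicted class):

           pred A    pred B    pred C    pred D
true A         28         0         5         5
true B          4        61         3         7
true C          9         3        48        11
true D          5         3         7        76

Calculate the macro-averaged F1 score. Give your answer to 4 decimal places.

0.7606

Per-class F1 score (2·TP/(2·TP+FP+FN)):
  A: TP=28, FP=4+9+5=18, FN=0+5+5=10 → 56/84 = 0.66667
  B: TP=61, FP=0+3+3=6, FN=4+3+7=14 → 122/142 = 0.85915
  C: TP=48, FP=5+3+7=15, FN=9+3+11=23 → 96/134 = 0.71642
  D: TP=76, FP=5+7+11=23, FN=5+3+7=15 → 152/190 = 0.80000
Macro-F1 score = mean = (0.66667 + 0.85915 + 0.71642 + 0.80000) / 4 = 0.7606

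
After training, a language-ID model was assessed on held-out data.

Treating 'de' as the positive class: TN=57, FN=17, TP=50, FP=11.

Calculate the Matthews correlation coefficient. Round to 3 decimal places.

MCC = (TP·TN − FP·FN) / √((TP+FP)(TP+FN)(TN+FP)(TN+FN))
Numerator = 50·57 − 11·17 = 2663
Denominator = √(61·67·68·74) = √20565784 = 4534.9514
MCC = 2663 / 4534.9514 = 0.587

0.587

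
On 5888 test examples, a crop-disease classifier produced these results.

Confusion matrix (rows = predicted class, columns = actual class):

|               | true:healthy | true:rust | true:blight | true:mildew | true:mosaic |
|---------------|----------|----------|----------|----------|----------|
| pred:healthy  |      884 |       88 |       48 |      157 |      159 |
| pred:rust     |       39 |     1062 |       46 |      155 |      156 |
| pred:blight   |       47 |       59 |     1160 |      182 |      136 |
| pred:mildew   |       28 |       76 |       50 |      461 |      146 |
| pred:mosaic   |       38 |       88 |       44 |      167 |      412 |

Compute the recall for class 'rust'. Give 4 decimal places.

0.7735

recall = TP/(TP+FN).
rust: TP=1062, FN=88+59+76+88=311 → 1062/1373 = 0.77349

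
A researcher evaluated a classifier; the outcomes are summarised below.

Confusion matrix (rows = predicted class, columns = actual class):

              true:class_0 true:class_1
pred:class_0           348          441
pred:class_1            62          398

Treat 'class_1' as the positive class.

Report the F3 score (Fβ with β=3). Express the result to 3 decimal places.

Fβ = (1+β²)·TP / ((1+β²)·TP + β²·FN + FP), with β²=9
= 10·398 / (10·398 + 9·441 + 62) = 0.497

0.497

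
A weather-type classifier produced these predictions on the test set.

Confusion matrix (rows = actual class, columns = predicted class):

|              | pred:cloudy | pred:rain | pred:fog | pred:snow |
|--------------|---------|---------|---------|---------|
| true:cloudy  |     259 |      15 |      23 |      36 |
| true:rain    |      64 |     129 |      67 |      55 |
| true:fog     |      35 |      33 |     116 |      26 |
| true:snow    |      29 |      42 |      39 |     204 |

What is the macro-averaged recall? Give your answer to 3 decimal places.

Per-class recall (TP/(TP+FN)):
  cloudy: TP=259, FN=15+23+36=74 → 259/333 = 0.7778
  rain: TP=129, FN=64+67+55=186 → 129/315 = 0.4095
  fog: TP=116, FN=35+33+26=94 → 116/210 = 0.5524
  snow: TP=204, FN=29+42+39=110 → 204/314 = 0.6497
Macro-recall = mean = (0.7778 + 0.4095 + 0.5524 + 0.6497) / 4 = 0.597

0.597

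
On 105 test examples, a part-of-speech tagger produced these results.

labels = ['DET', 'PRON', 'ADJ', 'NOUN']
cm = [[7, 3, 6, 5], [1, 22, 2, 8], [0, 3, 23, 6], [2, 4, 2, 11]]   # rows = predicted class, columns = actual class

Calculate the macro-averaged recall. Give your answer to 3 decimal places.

0.613

Per-class recall (TP/(TP+FN)):
  DET: TP=7, FN=1+0+2=3 → 7/10 = 0.7000
  PRON: TP=22, FN=3+3+4=10 → 22/32 = 0.6875
  ADJ: TP=23, FN=6+2+2=10 → 23/33 = 0.6970
  NOUN: TP=11, FN=5+8+6=19 → 11/30 = 0.3667
Macro-recall = mean = (0.7000 + 0.6875 + 0.6970 + 0.3667) / 4 = 0.613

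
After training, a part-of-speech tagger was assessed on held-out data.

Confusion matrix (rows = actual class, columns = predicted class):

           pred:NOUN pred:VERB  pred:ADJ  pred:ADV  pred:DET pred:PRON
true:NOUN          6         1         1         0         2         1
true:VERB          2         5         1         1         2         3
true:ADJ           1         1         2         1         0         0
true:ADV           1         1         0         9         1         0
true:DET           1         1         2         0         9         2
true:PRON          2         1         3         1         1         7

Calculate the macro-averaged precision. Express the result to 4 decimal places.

0.5120

Per-class precision (TP/(TP+FP)):
  NOUN: TP=6, FP=2+1+1+1+2=7 → 6/13 = 0.46154
  VERB: TP=5, FP=1+1+1+1+1=5 → 5/10 = 0.50000
  ADJ: TP=2, FP=1+1+0+2+3=7 → 2/9 = 0.22222
  ADV: TP=9, FP=0+1+1+0+1=3 → 9/12 = 0.75000
  DET: TP=9, FP=2+2+0+1+1=6 → 9/15 = 0.60000
  PRON: TP=7, FP=1+3+0+0+2=6 → 7/13 = 0.53846
Macro-precision = mean = (0.46154 + 0.50000 + 0.22222 + 0.75000 + 0.60000 + 0.53846) / 6 = 0.5120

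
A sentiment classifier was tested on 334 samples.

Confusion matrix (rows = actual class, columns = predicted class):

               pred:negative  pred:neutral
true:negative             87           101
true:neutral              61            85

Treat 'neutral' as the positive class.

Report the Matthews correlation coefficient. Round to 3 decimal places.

0.045

MCC = (TP·TN − FP·FN) / √((TP+FP)(TP+FN)(TN+FP)(TN+FN))
Numerator = 85·87 − 101·61 = 1234
Denominator = √(186·146·188·148) = √755588544 = 27487.9709
MCC = 1234 / 27487.9709 = 0.045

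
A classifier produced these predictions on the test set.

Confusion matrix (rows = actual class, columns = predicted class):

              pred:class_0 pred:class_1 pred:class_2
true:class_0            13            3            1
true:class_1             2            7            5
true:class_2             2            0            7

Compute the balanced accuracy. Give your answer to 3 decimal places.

0.681

Balanced accuracy = mean of per-class recall.
  class_0: recall = 13/17 = 0.7647
  class_1: recall = 7/14 = 0.5000
  class_2: recall = 7/9 = 0.7778
Mean = (0.7647 + 0.5000 + 0.7778) / 3 = 0.681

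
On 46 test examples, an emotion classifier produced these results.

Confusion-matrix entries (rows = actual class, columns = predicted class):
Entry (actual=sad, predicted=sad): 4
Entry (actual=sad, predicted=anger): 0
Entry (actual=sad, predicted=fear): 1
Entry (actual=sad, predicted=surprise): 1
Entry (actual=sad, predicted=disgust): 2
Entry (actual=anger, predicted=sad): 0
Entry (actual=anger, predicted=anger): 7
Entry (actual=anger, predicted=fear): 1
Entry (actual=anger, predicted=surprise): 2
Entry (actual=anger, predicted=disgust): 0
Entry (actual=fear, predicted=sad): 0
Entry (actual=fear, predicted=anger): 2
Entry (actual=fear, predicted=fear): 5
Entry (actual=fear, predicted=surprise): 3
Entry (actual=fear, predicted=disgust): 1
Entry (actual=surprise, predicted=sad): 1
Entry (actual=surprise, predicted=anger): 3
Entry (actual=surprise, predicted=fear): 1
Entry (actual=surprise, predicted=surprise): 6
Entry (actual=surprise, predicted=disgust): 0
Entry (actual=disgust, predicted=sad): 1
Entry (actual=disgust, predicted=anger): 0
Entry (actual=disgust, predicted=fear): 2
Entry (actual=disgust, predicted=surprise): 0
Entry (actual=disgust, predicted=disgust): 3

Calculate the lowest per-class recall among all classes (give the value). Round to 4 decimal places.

0.4545

Per-class recall (TP/(TP+FN)):
  sad: TP=4, FN=0+1+1+2=4 → 4/8 = 0.50000
  anger: TP=7, FN=0+1+2+0=3 → 7/10 = 0.70000
  fear: TP=5, FN=0+2+3+1=6 → 5/11 = 0.45455
  surprise: TP=6, FN=1+3+1+0=5 → 6/11 = 0.54545
  disgust: TP=3, FN=1+0+2+0=3 → 3/6 = 0.50000
Lowest is class 'fear' with recall = 0.4545.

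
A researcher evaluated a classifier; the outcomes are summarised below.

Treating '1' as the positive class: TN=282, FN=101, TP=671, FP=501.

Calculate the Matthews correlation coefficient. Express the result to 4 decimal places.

0.2661

MCC = (TP·TN − FP·FN) / √((TP+FP)(TP+FN)(TN+FP)(TN+FN))
Numerator = 671·282 − 501·101 = 138621
Denominator = √(1172·772·783·383) = √271334768976 = 520898.0409
MCC = 138621 / 520898.0409 = 0.2661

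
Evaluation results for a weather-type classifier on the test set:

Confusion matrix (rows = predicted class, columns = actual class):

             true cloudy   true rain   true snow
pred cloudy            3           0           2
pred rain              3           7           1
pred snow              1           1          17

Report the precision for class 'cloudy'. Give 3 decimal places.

Treat 'cloudy' as positive and all other classes as negative.
precision = TP/(TP+FP).
cloudy: TP=3, FP=0+2=2 → 3/5 = 0.6000

0.600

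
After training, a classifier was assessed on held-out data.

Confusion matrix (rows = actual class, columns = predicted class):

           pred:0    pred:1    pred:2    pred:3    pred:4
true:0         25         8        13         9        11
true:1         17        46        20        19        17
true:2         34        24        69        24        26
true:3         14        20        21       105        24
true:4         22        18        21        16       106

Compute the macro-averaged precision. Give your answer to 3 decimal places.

Per-class precision (TP/(TP+FP)):
  0: TP=25, FP=17+34+14+22=87 → 25/112 = 0.2232
  1: TP=46, FP=8+24+20+18=70 → 46/116 = 0.3966
  2: TP=69, FP=13+20+21+21=75 → 69/144 = 0.4792
  3: TP=105, FP=9+19+24+16=68 → 105/173 = 0.6069
  4: TP=106, FP=11+17+26+24=78 → 106/184 = 0.5761
Macro-precision = mean = (0.2232 + 0.3966 + 0.4792 + 0.6069 + 0.5761) / 5 = 0.456

0.456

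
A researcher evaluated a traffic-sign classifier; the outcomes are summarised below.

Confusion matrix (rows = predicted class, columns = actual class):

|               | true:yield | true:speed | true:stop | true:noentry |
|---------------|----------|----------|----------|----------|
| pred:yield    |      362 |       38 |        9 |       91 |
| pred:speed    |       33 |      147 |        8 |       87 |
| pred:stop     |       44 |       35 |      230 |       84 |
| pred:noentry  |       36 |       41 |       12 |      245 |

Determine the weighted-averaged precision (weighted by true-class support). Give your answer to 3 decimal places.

Per-class precision (TP/(TP+FP)):
  yield: TP=362, FP=38+9+91=138 → 362/500 = 0.7240
  speed: TP=147, FP=33+8+87=128 → 147/275 = 0.5345
  stop: TP=230, FP=44+35+84=163 → 230/393 = 0.5852
  noentry: TP=245, FP=36+41+12=89 → 245/334 = 0.7335
Weighted-precision = Σ (supportᵢ/N)·precisionᵢ with N=1502: (475/1502)·0.7240 + (261/1502)·0.5345 + (259/1502)·0.5852 + (507/1502)·0.7335 = 0.670

0.670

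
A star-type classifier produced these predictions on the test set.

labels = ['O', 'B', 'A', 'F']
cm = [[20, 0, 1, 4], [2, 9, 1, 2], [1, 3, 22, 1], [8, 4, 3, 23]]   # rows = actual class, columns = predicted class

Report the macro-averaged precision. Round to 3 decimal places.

0.697

Per-class precision (TP/(TP+FP)):
  O: TP=20, FP=2+1+8=11 → 20/31 = 0.6452
  B: TP=9, FP=0+3+4=7 → 9/16 = 0.5625
  A: TP=22, FP=1+1+3=5 → 22/27 = 0.8148
  F: TP=23, FP=4+2+1=7 → 23/30 = 0.7667
Macro-precision = mean = (0.6452 + 0.5625 + 0.8148 + 0.7667) / 4 = 0.697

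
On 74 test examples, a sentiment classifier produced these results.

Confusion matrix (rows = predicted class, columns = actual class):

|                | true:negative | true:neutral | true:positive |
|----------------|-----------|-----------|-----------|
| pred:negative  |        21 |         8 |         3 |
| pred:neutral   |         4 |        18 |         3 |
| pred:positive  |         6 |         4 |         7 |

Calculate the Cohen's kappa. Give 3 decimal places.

Observed agreement pₒ = trace/N = 46/74 = 0.6216
Expected agreement pₑ = Σ (rowᵢ·colᵢ)/N² = (31·32 + 30·25 + 13·17)/74² = 0.3585
κ = (pₒ − pₑ)/(1 − pₑ) = (0.6216 − 0.3585)/(1 − 0.3585) = 0.410

0.410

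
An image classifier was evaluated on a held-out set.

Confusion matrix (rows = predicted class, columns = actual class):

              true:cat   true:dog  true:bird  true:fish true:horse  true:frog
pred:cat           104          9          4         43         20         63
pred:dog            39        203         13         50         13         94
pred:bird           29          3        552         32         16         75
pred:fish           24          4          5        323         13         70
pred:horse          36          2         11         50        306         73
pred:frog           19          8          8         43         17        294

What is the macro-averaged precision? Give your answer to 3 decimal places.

0.639

Per-class precision (TP/(TP+FP)):
  cat: TP=104, FP=9+4+43+20+63=139 → 104/243 = 0.4280
  dog: TP=203, FP=39+13+50+13+94=209 → 203/412 = 0.4927
  bird: TP=552, FP=29+3+32+16+75=155 → 552/707 = 0.7808
  fish: TP=323, FP=24+4+5+13+70=116 → 323/439 = 0.7358
  horse: TP=306, FP=36+2+11+50+73=172 → 306/478 = 0.6402
  frog: TP=294, FP=19+8+8+43+17=95 → 294/389 = 0.7558
Macro-precision = mean = (0.4280 + 0.4927 + 0.7808 + 0.7358 + 0.6402 + 0.7558) / 6 = 0.639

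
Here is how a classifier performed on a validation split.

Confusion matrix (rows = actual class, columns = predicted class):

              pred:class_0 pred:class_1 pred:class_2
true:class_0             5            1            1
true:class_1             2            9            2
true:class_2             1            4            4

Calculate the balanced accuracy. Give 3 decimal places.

Balanced accuracy = mean of per-class recall.
  class_0: recall = 5/7 = 0.7143
  class_1: recall = 9/13 = 0.6923
  class_2: recall = 4/9 = 0.4444
Mean = (0.7143 + 0.6923 + 0.4444) / 3 = 0.617

0.617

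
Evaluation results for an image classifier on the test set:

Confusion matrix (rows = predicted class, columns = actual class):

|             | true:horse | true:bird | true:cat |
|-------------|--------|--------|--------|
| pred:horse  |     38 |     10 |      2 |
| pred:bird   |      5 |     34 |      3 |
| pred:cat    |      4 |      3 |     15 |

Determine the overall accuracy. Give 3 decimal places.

0.763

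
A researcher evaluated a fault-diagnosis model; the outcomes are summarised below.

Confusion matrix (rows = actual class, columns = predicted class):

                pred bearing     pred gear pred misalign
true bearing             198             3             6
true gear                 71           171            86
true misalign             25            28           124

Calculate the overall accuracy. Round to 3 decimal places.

Accuracy = trace / total = (198+171+124=493) / 712 = 493/712 = 0.692

0.692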